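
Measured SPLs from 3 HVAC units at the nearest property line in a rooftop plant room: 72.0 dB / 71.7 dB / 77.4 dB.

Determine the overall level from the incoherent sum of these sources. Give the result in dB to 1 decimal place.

79.3 dB

Σ 10^(Lᵢ/10) = 8.559e+07.
L_total = 10·log₁₀(8.559e+07) = 79.3 dB.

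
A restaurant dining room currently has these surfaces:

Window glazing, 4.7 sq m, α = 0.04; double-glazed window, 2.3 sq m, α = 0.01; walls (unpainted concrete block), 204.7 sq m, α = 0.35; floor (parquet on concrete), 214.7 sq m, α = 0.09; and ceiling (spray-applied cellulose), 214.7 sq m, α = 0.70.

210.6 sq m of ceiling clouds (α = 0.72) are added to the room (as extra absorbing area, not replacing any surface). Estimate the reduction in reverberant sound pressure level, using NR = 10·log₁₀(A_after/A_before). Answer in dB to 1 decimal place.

2.1 dB

Equivalent absorption area: A_before = 4.7*0.04 + 2.3*0.01 + 204.7*0.35 + 214.7*0.09 + 214.7*0.70 = 241.469 sq m.
Treatment contributes 210.6·0.72 = 151.632 sabins.
New total A_after = 393.101 sabins.
NR = 10·log₁₀(393.101/241.469) = 2.1 dB.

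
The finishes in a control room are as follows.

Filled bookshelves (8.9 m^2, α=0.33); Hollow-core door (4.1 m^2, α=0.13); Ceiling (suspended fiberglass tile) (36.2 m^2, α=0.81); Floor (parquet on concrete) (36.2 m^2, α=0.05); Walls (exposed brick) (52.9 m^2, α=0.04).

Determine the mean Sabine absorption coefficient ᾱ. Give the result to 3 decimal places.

S = Σ Sᵢ = 8.9 + 4.1 + 36.2 + 36.2 + 52.9 = 138.3 m^2.
Σ(Sᵢαᵢ) = 8.9*0.33 + 4.1*0.13 + 36.2*0.81 + 36.2*0.05 + 52.9*0.04 = 36.718.
ᾱ = 36.718 / 138.3 = 0.265.

0.265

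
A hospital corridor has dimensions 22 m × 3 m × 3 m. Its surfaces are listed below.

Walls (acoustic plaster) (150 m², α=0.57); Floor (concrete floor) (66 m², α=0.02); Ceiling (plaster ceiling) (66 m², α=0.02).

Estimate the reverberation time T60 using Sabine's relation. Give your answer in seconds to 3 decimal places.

Total absorption A = 150*0.57 + 66*0.02 + 66*0.02
  = 85.500 + 1.320 + 1.320 = 88.140 m² sabins.
Room volume: 198 m³.
T = 0.161 V/A = 0.161·198/88.140 = 0.362 s.

0.362 seconds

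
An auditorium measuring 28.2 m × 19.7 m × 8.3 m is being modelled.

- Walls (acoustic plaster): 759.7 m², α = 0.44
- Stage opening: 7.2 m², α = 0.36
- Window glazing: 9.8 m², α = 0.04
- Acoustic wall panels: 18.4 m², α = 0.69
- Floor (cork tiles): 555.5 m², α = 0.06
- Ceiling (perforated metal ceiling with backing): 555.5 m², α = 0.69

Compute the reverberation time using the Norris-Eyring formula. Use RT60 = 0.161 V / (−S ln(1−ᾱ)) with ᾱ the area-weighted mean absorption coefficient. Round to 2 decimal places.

S = Σ Sᵢ = 1906.1 m².
Absorption A = 759.7×0.44 + 7.2×0.36 + 9.8×0.04 + 18.4×0.69 + 555.5×0.06 + 555.5×0.69 = 766.573 sabins.
ᾱ = 766.573 / 1906.1 = 0.4022.
Eyring denominator: −S ln(1−ᾱ) = 980.687.
V = 28.2 × 19.7 × 8.3 = 4610.982 m³.
RT60 = 0.161 × 4610.982 / 980.687 = 0.76 s.

0.76 seconds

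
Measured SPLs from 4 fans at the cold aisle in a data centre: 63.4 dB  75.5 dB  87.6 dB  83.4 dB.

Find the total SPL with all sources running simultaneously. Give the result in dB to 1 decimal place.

89.2 dB

Converting to relative power and adding: 10^(63.4/10) + 10^(75.5/10) + 10^(87.6/10) + 10^(83.4/10) = 8.319e+08.
Combined level = 10 log₁₀(8.319e+08) = 89.2 dB.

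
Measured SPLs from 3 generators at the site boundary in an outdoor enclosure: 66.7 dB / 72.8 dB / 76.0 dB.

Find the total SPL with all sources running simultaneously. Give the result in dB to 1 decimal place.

Sum in the linear (power) domain: Σ 10^(Lᵢ/10) = 10^(66.7/10) + 10^(72.8/10) + 10^(76.0/10) = 6.354e+07.
Back to dB: 10·log₁₀ Σ = 78.0 dB.

78.0 dB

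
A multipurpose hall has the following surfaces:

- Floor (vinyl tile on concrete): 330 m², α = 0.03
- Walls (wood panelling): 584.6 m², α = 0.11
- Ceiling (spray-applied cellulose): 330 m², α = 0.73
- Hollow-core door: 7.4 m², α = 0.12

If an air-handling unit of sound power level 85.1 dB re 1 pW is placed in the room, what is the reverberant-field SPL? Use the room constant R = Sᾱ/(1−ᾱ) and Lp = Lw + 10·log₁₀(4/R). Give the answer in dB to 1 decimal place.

Σ(Sᵢαᵢ) = 330×0.03 + 584.6×0.11 + 330×0.73 + 7.4×0.12 = 315.994; total area S = 1252.0 m².
ᾱ = 0.2524, so room constant R = A/(1−ᾱ) = 422.678 m².
Lp = 85.1 + 10·log₁₀(4/422.678) = 85.1 + (-20.24) = 64.9 dB.

64.9 dB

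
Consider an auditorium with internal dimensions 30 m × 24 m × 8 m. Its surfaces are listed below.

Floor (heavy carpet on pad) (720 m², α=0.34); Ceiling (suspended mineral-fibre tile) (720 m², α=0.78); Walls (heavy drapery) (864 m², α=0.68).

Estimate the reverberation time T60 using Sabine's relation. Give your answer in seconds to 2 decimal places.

Equivalent absorption area: A = 720×0.34 + 720×0.78 + 864×0.68 = 1393.920 m².
V = 30·24·8 = 5760 m³.
RT60 = 0.161 · V / A = 0.161 × 5760 / 1393.920 = 0.67 s.

0.67 seconds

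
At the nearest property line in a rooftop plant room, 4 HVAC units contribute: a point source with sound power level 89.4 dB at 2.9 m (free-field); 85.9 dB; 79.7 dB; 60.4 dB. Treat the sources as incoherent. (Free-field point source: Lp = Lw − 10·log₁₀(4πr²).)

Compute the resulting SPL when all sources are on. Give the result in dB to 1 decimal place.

Source at 2.9 m: Lp = 89.4 − 10·log₁₀(4π·2.9²) = 89.4 − 10·log₁₀(105.683) = 69.2 dB.
Converting to relative power and adding: 10^(69.2/10) + 10^(85.9/10) + 10^(79.7/10) + 10^(60.4/10) = 4.918e+08.
L_total = 10·log₁₀(4.918e+08) = 86.9 dB.

86.9 dB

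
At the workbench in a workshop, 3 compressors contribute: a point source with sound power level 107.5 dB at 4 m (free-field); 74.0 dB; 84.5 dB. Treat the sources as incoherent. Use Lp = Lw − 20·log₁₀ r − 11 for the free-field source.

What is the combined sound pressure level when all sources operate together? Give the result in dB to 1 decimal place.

Source at 4 m: Lp = 107.5 − 20·log₁₀(4) − 11 = 84.5 dB.
Σ 10^(Lᵢ/10) = 5.888e+08.
L_total = 10·log₁₀(5.888e+08) = 87.7 dB.

87.7 dB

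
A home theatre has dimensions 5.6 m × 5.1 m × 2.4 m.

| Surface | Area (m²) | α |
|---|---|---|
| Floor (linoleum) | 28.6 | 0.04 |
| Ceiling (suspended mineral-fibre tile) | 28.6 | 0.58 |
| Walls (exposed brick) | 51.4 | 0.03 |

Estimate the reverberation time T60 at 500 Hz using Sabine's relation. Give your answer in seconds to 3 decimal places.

A = Σ Sᵢαᵢ = 28.6·0.04 + 28.6·0.58 + 51.4·0.03 = 19.274 sabins.
V = 5.6·5.1·2.4 = 68.544 m³.
Sabine: RT60 = 0.161 × 68.544 / 19.274 = 0.573 s.

0.573 seconds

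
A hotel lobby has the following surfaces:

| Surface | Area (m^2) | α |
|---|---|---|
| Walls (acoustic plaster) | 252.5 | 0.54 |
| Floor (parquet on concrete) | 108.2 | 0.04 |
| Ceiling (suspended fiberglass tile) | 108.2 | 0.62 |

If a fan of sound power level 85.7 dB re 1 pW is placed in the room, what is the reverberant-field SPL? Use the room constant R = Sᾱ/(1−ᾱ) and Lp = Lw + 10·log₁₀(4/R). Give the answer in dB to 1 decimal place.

66.0 dB

Σ(Sᵢαᵢ) = 252.5×0.54 + 108.2×0.04 + 108.2×0.62 = 207.762; total area S = 468.9 m^2.
ᾱ = 0.4431, so room constant R = A/(1−ᾱ) = 373.069 m^2.
Lp = 85.7 + 10·log₁₀(4/373.069) = 85.7 + (-19.70) = 66.0 dB.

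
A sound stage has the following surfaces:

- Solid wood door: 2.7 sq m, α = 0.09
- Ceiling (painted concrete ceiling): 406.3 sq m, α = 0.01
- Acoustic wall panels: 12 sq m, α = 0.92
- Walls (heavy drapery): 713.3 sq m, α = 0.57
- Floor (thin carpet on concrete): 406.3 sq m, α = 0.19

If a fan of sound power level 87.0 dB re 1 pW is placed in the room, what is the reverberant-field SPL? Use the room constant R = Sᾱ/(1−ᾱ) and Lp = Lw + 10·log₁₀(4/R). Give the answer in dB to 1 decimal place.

64.3 dB

Σ(Sᵢαᵢ) = 2.7·0.09 + 406.3·0.01 + 12·0.92 + 713.3·0.57 + 406.3·0.19 = 499.124; total area S = 1540.6 sq m.
ᾱ = 499.124/1540.6 = 0.3240; R = Sᾱ/(1−ᾱ) = 499.124/(1−0.3240) = 738.349 sq m.
Lp = Lw + 10 log₁₀(4/R) = 87.0 -22.66 = 64.3 dB.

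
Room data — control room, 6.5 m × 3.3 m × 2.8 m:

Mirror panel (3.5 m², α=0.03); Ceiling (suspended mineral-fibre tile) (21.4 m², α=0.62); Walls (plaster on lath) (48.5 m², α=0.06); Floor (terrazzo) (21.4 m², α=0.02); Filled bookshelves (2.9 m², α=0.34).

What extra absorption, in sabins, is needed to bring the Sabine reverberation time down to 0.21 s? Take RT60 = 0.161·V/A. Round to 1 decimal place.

28.3 sabins

Summing Sᵢαᵢ: 0.105 + 13.268 + 2.910 + 0.428 + 0.986 → A₁ = 17.697 sabins.
V = 60.06 m³. Required absorption A₂ = 0.161 × 60.06 / 0.21 = 46.046 sabins.
Shortfall: 46.046 − 17.697 = 28.3 sabins.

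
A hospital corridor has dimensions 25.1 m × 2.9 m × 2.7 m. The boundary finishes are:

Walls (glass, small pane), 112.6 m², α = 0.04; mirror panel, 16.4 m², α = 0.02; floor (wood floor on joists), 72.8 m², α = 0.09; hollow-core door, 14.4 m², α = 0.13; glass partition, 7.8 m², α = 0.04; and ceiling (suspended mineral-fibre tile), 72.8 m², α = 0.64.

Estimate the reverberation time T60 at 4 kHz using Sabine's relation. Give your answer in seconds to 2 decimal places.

Equivalent absorption area: A = 112.6*0.04 + 16.4*0.02 + 72.8*0.09 + 14.4*0.13 + 7.8*0.04 + 72.8*0.64 = 60.160 m².
V = 25.1·2.9·2.7 = 196.533 m³.
RT60 = 0.161 · V / A = 0.161 × 196.533 / 60.160 = 0.53 s.

0.53 s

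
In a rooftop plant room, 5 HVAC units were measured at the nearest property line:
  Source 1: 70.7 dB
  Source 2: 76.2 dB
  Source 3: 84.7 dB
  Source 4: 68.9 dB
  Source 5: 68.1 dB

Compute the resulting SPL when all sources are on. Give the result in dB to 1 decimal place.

85.6 dB

Converting to relative power and adding: 10^(70.7/10) + 10^(76.2/10) + 10^(84.7/10) + 10^(68.9/10) + 10^(68.1/10) = 3.628e+08.
Combined level = 10 log₁₀(3.628e+08) = 85.6 dB.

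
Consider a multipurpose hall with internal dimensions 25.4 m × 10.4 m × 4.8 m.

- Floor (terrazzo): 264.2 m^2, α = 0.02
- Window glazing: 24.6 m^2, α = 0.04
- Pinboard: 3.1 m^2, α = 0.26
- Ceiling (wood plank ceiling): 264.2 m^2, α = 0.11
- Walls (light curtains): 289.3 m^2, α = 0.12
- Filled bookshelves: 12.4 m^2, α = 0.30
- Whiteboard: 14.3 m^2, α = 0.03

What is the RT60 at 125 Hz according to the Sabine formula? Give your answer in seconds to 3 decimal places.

Equivalent absorption area: A = 264.2×0.02 + 24.6×0.04 + 3.1×0.26 + 264.2×0.11 + 289.3×0.12 + 12.4×0.30 + 14.3×0.03 = 75.001 m^2.
Volume V = 25.4 × 10.4 × 4.8 = 1267.968 m³.
Sabine: RT60 = 0.161 × 1267.968 / 75.001 = 2.722 s.

2.722 s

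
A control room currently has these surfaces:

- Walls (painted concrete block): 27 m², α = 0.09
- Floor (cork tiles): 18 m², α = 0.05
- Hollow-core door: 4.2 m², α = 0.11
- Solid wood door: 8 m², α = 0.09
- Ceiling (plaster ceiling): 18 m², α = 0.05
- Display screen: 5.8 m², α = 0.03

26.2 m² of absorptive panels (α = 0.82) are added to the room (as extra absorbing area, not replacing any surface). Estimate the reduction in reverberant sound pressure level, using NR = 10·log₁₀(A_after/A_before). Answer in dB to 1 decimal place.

6.9 dB

A_before = Σ Sᵢαᵢ = 27·0.09 + 18·0.05 + 4.2·0.11 + 8·0.09 + 18·0.05 + 5.8·0.03 = 5.586 sabins.
Treatment contributes 26.2·0.82 = 21.484 sabins.
New total A_after = 27.070 sabins.
NR = 10·log₁₀(27.070/5.586) = 6.9 dB.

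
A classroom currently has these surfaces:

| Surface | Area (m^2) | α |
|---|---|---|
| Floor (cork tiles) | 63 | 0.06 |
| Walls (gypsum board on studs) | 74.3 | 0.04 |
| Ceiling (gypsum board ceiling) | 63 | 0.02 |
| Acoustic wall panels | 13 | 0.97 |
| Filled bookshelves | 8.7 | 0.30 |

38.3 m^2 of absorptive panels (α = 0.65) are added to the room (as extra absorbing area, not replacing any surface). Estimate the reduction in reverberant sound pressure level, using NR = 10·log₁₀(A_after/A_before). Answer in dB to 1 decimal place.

Total absorption A_before = 63×0.06 + 74.3×0.04 + 63×0.02 + 13×0.97 + 8.7×0.30
  = 3.780 + 2.972 + 1.260 + 12.610 + 2.610 = 23.232 m^2 sabins.
Added absorption = 38.3 × 0.65 = 24.895 sabins.
A_after = 23.232 + 24.895 = 48.127 sabins.
NR = 10·log₁₀(48.127/23.232) = 3.2 dB.

3.2 dB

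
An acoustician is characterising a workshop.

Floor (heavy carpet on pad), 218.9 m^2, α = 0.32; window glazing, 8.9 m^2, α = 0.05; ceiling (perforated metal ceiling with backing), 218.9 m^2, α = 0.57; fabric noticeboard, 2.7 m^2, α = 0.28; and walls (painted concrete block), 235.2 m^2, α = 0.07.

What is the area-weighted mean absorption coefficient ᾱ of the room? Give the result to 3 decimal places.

S = Σ Sᵢ = 218.9 + 8.9 + 218.9 + 2.7 + 235.2 = 684.6 m^2.
Weighted sum Σ Sα = 212.486.
ᾱ = A/S = 0.310.

0.310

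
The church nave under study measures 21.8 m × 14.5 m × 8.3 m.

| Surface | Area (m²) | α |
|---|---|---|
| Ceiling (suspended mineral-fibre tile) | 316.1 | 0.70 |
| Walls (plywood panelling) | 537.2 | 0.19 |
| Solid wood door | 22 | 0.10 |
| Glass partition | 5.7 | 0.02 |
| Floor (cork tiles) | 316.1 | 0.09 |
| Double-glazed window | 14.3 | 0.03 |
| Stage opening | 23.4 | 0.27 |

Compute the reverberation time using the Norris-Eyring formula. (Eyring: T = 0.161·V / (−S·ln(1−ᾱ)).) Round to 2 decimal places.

S = Σ Sᵢ = 1234.8 m².
Σ(Sᵢαᵢ) = 316.1·0.70 + 537.2·0.19 + 22·0.10 + 5.7·0.02 + 316.1·0.09 + 14.3·0.03 + 23.4·0.27 = 360.848.
ᾱ = 360.848 / 1234.8 = 0.2922.
−S·ln(1−ᾱ) = −1234.8 × ln(1 − 0.2922) = 426.739.
V = 21.8 × 14.5 × 8.3 = 2623.63 m³.
T = 0.161·V/[−S·ln(1−ᾱ)] = 0.161·2623.63/426.739 = 0.99 s.

0.99 sec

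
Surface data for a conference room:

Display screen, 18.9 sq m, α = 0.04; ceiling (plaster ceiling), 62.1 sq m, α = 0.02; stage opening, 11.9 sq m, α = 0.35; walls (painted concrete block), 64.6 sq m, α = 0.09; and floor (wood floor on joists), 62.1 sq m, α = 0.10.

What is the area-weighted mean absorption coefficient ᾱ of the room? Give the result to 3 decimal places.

S = Σ Sᵢ = 18.9 + 62.1 + 11.9 + 64.6 + 62.1 = 219.6 sq m.
Weighted sum Σ Sα = 18.187.
ᾱ = 18.187 / 219.6 = 0.083.

0.083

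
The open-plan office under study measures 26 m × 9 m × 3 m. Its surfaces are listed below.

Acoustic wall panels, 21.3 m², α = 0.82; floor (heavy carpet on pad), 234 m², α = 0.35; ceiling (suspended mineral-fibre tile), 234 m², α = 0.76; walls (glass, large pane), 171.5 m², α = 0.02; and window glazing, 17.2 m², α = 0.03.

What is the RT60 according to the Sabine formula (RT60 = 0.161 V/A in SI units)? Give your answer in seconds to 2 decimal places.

0.40 s

Total absorption A = 21.3×0.82 + 234×0.35 + 234×0.76 + 171.5×0.02 + 17.2×0.03
  = 17.466 + 81.900 + 177.840 + 3.430 + 0.516 = 281.152 m² sabins.
Room volume: 702 m³.
T = 0.161 V/A = 0.161·702/281.152 = 0.40 s.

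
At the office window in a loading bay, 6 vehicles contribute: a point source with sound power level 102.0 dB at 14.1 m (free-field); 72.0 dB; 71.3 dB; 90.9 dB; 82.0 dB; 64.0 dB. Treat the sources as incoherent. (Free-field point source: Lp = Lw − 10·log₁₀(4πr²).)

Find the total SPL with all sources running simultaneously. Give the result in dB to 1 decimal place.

Source at 14.1 m: Lp = 102.0 − 10·log₁₀(4π·14.1²) = 102.0 − 10·log₁₀(2498.320) = 68.0 dB.
Sum in the linear (power) domain: Σ 10^(Lᵢ/10) = 10^(68.0/10) + 10^(72.0/10) + 10^(71.3/10) + 10^(90.9/10) + 10^(82.0/10) + 10^(64.0/10) = 1.427e+09.
L_total = 10·log₁₀(1.427e+09) = 91.5 dB.

91.5 dB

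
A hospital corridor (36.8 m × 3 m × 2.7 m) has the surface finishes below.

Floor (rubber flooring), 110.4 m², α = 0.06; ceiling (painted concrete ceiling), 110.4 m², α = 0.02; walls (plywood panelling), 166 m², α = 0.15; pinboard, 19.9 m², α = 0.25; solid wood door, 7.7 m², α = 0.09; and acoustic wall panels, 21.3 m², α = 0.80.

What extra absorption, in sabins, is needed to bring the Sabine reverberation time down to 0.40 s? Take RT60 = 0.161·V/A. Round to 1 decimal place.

63.5 sabins

Total absorption A₁ = 110.4×0.06 + 110.4×0.02 + 166×0.15 + 19.9×0.25 + 7.7×0.09 + 21.3×0.80
  = 6.624 + 2.208 + 24.900 + 4.975 + 0.693 + 17.040 = 56.440 m² sabins.
Target A₂ = 0.161·298.08/0.40 = 119.977 sabins (V = 298.08 m³).
Shortfall: 119.977 − 56.440 = 63.5 sabins.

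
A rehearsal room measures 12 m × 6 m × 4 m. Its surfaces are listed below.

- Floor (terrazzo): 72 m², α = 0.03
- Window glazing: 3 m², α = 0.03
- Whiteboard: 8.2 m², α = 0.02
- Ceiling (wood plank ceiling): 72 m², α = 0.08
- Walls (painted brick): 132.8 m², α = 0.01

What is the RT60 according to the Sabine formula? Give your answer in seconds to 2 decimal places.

4.88 seconds

A = Σ Sᵢαᵢ = 72·0.03 + 3·0.03 + 8.2·0.02 + 72·0.08 + 132.8·0.01 = 9.502 sabins.
Room volume: 288 m³.
T = 0.161 V/A = 0.161·288/9.502 = 4.88 s.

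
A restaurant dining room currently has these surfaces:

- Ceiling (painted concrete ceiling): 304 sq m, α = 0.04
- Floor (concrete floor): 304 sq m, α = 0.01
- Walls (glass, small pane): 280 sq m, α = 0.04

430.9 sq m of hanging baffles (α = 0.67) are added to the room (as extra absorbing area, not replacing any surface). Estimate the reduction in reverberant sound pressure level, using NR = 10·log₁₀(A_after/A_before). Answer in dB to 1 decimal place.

A_before = Σ Sᵢαᵢ = 304·0.04 + 304·0.01 + 280·0.04 = 26.400 sabins.
Added absorption = 430.9 × 0.67 = 288.703 sabins.
A_after = 26.400 + 288.703 = 315.103 sabins.
NR = 10·log₁₀(315.103/26.400) = 10.8 dB.

10.8 dB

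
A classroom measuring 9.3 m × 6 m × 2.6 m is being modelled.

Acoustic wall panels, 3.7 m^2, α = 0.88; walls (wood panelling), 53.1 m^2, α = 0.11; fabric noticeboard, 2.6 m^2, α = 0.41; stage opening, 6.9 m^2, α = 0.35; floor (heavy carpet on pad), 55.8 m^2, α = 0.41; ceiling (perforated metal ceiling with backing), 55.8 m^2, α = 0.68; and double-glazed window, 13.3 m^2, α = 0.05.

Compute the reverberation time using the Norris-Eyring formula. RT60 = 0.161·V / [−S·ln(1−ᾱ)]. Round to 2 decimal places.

0.25 s

Total surface area S = 3.7 + 53.1 + 2.6 + 6.9 + 55.8 + 55.8 + 13.3 = 191.2 m^2.
Absorption A = 3.7×0.88 + 53.1×0.11 + 2.6×0.41 + 6.9×0.35 + 55.8×0.41 + 55.8×0.68 + 13.3×0.05 = 74.065 sabins.
Mean coefficient ᾱ = A/S = 0.3874.
−S·ln(1−ᾱ) = −191.2 × ln(1 − 0.3874) = 93.696.
V = 9.3 × 6 × 2.6 = 145.08 m³.
T = 0.161·V/[−S·ln(1−ᾱ)] = 0.161·145.08/93.696 = 0.25 s.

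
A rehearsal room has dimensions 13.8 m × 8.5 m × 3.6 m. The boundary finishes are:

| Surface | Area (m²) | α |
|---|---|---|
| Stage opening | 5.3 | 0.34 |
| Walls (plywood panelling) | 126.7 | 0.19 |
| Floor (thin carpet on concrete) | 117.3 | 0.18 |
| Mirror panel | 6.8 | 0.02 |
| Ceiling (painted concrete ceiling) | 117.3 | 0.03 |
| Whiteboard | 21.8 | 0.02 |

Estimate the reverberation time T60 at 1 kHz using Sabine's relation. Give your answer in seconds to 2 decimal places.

Equivalent absorption area: A = 5.3·0.34 + 126.7·0.19 + 117.3·0.18 + 6.8·0.02 + 117.3·0.03 + 21.8·0.02 = 51.080 m².
V = 13.8·8.5·3.6 = 422.28 m³.
RT60 = 0.161 · V / A = 0.161 × 422.28 / 51.080 = 1.33 s.

1.33 sec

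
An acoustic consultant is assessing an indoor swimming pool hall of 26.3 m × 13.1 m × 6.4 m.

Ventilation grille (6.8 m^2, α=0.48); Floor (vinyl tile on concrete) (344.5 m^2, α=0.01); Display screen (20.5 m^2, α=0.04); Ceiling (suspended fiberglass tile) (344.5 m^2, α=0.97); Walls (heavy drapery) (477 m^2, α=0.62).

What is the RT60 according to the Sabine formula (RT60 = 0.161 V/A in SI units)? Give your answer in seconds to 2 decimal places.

0.56 s

A = Σ Sᵢαᵢ = 6.8·0.48 + 344.5·0.01 + 20.5·0.04 + 344.5·0.97 + 477·0.62 = 637.434 sabins.
Room volume: 2204.992 m³.
T = 0.161 V/A = 0.161·2204.992/637.434 = 0.56 s.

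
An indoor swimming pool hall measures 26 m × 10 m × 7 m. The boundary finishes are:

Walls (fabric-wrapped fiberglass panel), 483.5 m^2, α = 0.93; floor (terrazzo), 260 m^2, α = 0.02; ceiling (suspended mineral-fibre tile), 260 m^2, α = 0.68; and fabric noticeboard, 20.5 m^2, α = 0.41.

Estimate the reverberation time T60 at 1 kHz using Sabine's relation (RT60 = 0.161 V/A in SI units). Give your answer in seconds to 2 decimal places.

0.46 seconds

Equivalent absorption area: A = 483.5×0.93 + 260×0.02 + 260×0.68 + 20.5×0.41 = 640.060 m^2.
Room volume: 1820 m³.
RT60 = 0.161 · V / A = 0.161 × 1820 / 640.060 = 0.46 s.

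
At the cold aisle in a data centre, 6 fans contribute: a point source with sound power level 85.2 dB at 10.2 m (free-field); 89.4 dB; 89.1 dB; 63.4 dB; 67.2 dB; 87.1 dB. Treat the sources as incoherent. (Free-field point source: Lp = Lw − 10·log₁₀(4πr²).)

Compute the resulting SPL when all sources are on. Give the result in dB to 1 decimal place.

Source at 10.2 m: Lp = 85.2 − 10·log₁₀(4π·10.2²) = 85.2 − 10·log₁₀(1307.405) = 54.0 dB.
Sum in the linear (power) domain: Σ 10^(Lᵢ/10) = 10^(54.0/10) + 10^(89.4/10) + 10^(89.1/10) + 10^(63.4/10) + 10^(67.2/10) + 10^(87.1/10) = 2.204e+09.
Combined level = 10 log₁₀(2.204e+09) = 93.4 dB.

93.4 dB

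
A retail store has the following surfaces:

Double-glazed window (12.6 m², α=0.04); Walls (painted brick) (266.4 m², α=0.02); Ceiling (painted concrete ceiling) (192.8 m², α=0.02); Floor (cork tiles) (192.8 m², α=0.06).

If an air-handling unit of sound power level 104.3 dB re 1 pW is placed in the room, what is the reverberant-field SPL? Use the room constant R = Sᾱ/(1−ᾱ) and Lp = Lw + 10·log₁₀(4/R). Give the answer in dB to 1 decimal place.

A = 21.256 sabins; S = 664.6 m².
ᾱ = 0.0320, so room constant R = A/(1−ᾱ) = 21.959 m².
Lp = Lw + 10 log₁₀(4/R) = 104.3 -7.40 = 96.9 dB.

96.9 dB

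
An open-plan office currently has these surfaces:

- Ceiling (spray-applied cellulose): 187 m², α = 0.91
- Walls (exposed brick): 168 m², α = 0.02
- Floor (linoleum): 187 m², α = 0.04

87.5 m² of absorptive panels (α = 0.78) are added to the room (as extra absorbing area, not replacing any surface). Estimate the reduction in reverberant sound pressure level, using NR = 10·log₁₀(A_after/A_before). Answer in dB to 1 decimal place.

Equivalent absorption area: A_before = 187*0.91 + 168*0.02 + 187*0.04 = 181.010 m².
Added absorption = 87.5 × 0.78 = 68.250 sabins.
A_after = 181.010 + 68.250 = 249.260 sabins.
Reduction = 10 log₁₀(A_after/A_before) = 10 log₁₀(1.3771) = 1.4 dB.

1.4 dB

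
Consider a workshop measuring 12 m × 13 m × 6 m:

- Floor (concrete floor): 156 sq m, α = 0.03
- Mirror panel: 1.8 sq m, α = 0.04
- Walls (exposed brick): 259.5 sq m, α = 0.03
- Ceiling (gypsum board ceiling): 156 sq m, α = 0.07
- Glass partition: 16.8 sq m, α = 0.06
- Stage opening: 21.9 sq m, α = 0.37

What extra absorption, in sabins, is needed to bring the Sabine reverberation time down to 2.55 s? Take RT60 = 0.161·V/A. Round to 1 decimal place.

26.5 sabins

Equivalent absorption area: A₁ = 156*0.03 + 1.8*0.04 + 259.5*0.03 + 156*0.07 + 16.8*0.06 + 21.9*0.37 = 32.568 sq m.
For T = 2.55 s, need A₂ = 0.161·V/T = 0.161·936/2.55 = 59.096 sabins.
ΔA = A₂ − A₁ = 59.096 − 32.568 = 26.5 sabins.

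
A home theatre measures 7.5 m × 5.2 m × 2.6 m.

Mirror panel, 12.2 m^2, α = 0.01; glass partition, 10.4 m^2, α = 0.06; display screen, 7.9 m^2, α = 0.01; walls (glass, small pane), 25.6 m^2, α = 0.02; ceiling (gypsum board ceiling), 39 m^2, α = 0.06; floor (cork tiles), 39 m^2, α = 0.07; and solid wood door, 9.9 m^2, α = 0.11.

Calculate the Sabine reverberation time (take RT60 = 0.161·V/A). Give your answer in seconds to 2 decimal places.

2.18 sec

Summing Sᵢαᵢ: 0.122 + 0.624 + 0.079 + 0.512 + 2.340 + 2.730 + 1.089 → A = 7.496 sabins.
Volume V = 7.5 × 5.2 × 2.6 = 101.4 m³.
T = 0.161 V/A = 0.161·101.4/7.496 = 2.18 s.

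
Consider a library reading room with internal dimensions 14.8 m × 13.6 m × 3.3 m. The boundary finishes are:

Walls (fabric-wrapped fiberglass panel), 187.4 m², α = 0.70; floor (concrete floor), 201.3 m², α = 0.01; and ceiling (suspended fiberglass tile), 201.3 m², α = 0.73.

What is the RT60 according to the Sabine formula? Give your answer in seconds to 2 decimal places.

0.38 s

Equivalent absorption area: A = 187.4×0.70 + 201.3×0.01 + 201.3×0.73 = 280.142 m².
V = 14.8·13.6·3.3 = 664.224 m³.
Sabine: RT60 = 0.161 × 664.224 / 280.142 = 0.38 s.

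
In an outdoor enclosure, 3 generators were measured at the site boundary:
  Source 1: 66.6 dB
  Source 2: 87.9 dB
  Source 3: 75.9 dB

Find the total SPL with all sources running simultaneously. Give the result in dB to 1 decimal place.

88.2 dB

Sum in the linear (power) domain: Σ 10^(Lᵢ/10) = 10^(66.6/10) + 10^(87.9/10) + 10^(75.9/10) = 6.601e+08.
Combined level = 10 log₁₀(6.601e+08) = 88.2 dB.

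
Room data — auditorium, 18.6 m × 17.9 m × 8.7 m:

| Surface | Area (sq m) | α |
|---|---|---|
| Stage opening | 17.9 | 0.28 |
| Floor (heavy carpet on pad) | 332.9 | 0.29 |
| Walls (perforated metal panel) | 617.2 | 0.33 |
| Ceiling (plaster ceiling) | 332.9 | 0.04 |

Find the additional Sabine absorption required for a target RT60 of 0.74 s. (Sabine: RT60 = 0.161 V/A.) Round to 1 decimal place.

Total absorption A₁ = 17.9×0.28 + 332.9×0.29 + 617.2×0.33 + 332.9×0.04
  = 5.012 + 96.541 + 203.676 + 13.316 = 318.545 sq m sabins.
For T = 0.74 s, need A₂ = 0.161·V/T = 0.161·2896.578/0.74 = 630.201 sabins.
ΔA = A₂ − A₁ = 630.201 − 318.545 = 311.7 sabins.

311.7 sabins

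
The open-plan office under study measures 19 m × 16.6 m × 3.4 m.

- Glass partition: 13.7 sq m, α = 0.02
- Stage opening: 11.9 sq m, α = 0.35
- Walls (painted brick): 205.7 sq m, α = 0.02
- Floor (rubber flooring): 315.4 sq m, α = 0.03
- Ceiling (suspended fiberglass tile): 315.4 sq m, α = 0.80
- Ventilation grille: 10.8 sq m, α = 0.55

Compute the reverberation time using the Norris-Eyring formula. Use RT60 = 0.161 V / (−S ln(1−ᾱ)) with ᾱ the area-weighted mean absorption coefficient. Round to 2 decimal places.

Total surface area S = 13.7 + 11.9 + 205.7 + 315.4 + 315.4 + 10.8 = 872.9 sq m.
Σ(Sᵢαᵢ) = 13.7·0.02 + 11.9·0.35 + 205.7·0.02 + 315.4·0.03 + 315.4·0.80 + 10.8·0.55 = 276.275.
ᾱ = 276.275 / 872.9 = 0.3165.
−S·ln(1−ᾱ) = −872.9 × ln(1 − 0.3165) = 332.163.
V = 19 × 16.6 × 3.4 = 1072.36 m³.
T = 0.161·V/[−S·ln(1−ᾱ)] = 0.161·1072.36/332.163 = 0.52 s.

0.52 s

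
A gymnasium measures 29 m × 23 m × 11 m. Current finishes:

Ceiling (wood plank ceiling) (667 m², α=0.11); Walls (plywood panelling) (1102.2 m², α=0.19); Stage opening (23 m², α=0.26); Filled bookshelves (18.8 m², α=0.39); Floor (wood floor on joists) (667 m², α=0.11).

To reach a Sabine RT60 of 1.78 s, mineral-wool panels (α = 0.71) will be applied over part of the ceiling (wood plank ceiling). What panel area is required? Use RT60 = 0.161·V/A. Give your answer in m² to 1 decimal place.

Total absorption A₁ = 667×0.11 + 1102.2×0.19 + 23×0.26 + 18.8×0.39 + 667×0.11
  = 73.370 + 209.418 + 5.980 + 7.332 + 73.370 = 369.470 m² sabins.
V = 7337 m³. Target absorption A₂ = 0.161 × 7337 / 1.78 = 663.628 sabins.
Absorption to add: 663.628 − 369.470 = 294.158 sabins.
Each m² of panel replacing the ceiling (wood plank ceiling) adds (0.71 − 0.11) = 0.60 sabins.
Panel area = 294.158 / 0.60 = 490.3 m².

490.3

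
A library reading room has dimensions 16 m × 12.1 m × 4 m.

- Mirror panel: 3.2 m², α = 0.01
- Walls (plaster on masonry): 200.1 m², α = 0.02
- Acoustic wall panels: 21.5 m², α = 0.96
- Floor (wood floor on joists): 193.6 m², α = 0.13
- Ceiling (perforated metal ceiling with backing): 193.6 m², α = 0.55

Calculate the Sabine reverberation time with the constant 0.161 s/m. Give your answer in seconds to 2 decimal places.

0.80 s

Equivalent absorption area: A = 3.2*0.01 + 200.1*0.02 + 21.5*0.96 + 193.6*0.13 + 193.6*0.55 = 156.322 m².
Volume V = 16 × 12.1 × 4 = 774.4 m³.
RT60 = 0.161 · V / A = 0.161 × 774.4 / 156.322 = 0.80 s.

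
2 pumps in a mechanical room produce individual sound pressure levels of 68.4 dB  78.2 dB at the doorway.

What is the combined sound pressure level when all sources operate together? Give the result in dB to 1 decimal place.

Σ 10^(Lᵢ/10) = 7.299e+07.
Combined level = 10 log₁₀(7.299e+07) = 78.6 dB.

78.6 dB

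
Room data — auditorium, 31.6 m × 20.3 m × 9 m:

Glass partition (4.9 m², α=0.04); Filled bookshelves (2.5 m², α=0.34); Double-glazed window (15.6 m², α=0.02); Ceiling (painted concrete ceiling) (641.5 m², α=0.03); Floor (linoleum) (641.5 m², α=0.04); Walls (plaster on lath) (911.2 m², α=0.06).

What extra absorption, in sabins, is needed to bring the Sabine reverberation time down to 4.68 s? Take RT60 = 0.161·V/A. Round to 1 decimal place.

Summing Sᵢαᵢ: 0.196 + 0.850 + 0.312 + 19.245 + 25.660 + 54.672 → A₁ = 100.935 sabins.
V = 5773.32 m³. Required absorption A₂ = 0.161 × 5773.32 / 4.68 = 198.612 sabins.
Additional absorption ΔA = 198.612 − 100.935 = 97.7 sabins.

97.7 sabins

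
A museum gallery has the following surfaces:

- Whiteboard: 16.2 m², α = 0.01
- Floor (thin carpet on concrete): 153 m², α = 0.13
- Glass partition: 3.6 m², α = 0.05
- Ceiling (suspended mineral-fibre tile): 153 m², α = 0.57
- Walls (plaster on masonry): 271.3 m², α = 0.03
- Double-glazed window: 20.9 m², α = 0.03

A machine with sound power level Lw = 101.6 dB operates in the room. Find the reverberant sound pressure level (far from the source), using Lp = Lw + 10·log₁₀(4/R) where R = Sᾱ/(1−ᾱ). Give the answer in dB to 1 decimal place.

86.1 dB

A = 116.208 sabins; S = 618.0 m².
ᾱ = 116.208/618.0 = 0.1880; R = Sᾱ/(1−ᾱ) = 116.208/(1−0.1880) = 143.113 m².
Lp = Lw + 10 log₁₀(4/R) = 101.6 -15.54 = 86.1 dB.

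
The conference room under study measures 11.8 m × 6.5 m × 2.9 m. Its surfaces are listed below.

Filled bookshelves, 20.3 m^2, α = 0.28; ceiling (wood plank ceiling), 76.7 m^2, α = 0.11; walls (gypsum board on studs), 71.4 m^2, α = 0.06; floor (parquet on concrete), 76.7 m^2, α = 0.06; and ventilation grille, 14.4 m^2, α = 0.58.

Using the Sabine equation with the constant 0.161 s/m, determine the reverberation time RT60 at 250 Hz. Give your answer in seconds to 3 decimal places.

Total absorption A = 20.3·0.28 + 76.7·0.11 + 71.4·0.06 + 76.7·0.06 + 14.4·0.58
  = 5.684 + 8.437 + 4.284 + 4.602 + 8.352 = 31.359 m^2 sabins.
V = 11.8·6.5·2.9 = 222.43 m³.
T = 0.161 V/A = 0.161·222.43/31.359 = 1.142 s.

1.142 s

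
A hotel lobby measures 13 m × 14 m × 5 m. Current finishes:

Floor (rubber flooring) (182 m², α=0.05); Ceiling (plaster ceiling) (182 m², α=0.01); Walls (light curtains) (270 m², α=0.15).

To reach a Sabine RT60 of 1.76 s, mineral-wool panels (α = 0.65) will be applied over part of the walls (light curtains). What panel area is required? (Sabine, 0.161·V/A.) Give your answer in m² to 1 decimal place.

Total absorption A₁ = 182×0.05 + 182×0.01 + 270×0.15
  = 9.100 + 1.820 + 40.500 = 51.420 m² sabins.
V = 910 m³. Target absorption A₂ = 0.161 × 910 / 1.76 = 83.244 sabins.
Absorption to add: 83.244 − 51.420 = 31.824 sabins.
Each m² of panel replacing the walls (light curtains) adds (0.65 − 0.15) = 0.50 sabins.
Panel area = 31.824 / 0.50 = 63.6 m².

63.6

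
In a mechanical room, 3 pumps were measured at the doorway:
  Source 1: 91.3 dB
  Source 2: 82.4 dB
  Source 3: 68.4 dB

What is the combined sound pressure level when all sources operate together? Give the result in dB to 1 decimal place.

91.8 dB

Converting to relative power and adding: 10^(91.3/10) + 10^(82.4/10) + 10^(68.4/10) = 1.53e+09.
L_total = 10·log₁₀(1.53e+09) = 91.8 dB.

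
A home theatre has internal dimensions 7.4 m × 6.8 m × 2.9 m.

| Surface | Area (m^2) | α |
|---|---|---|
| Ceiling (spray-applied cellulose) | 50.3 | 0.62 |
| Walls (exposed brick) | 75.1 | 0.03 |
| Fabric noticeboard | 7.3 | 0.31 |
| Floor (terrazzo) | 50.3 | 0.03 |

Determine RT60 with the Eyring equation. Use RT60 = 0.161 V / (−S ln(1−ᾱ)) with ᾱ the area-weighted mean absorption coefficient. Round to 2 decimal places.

0.56 s

Total surface area S = 50.3 + 75.1 + 7.3 + 50.3 = 183.0 m^2.
Σ(Sᵢαᵢ) = 50.3×0.62 + 75.1×0.03 + 7.3×0.31 + 50.3×0.03 = 37.211.
ᾱ = 37.211 / 183.0 = 0.2033.
−S·ln(1−ᾱ) = −183.0 × ln(1 − 0.2033) = 41.592.
V = 7.4 × 6.8 × 2.9 = 145.928 m³.
RT60 = 0.161 × 145.928 / 41.592 = 0.56 s.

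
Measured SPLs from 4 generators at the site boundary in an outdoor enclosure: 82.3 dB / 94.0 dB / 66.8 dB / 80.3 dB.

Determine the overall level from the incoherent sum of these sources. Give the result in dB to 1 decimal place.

Σ 10^(Lᵢ/10) = 2.794e+09.
Back to dB: 10·log₁₀ Σ = 94.5 dB.

94.5 dB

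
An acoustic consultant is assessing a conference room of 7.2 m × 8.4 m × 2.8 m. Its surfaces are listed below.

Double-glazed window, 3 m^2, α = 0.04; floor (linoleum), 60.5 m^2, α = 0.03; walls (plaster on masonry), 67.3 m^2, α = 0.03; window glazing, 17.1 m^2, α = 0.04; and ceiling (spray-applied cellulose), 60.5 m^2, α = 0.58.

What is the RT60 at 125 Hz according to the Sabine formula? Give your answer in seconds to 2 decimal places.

Total absorption A = 3·0.04 + 60.5·0.03 + 67.3·0.03 + 17.1·0.04 + 60.5·0.58
  = 0.120 + 1.815 + 2.019 + 0.684 + 35.090 = 39.728 m^2 sabins.
Volume V = 7.2 × 8.4 × 2.8 = 169.344 m³.
Sabine: RT60 = 0.161 × 169.344 / 39.728 = 0.69 s.

0.69 s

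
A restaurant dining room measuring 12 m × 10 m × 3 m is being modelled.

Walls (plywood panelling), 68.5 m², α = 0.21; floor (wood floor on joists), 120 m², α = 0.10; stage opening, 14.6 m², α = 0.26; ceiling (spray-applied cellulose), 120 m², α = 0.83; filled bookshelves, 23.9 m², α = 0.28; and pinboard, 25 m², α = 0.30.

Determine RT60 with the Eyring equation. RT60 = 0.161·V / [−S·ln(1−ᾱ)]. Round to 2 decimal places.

Total surface area S = 68.5 + 120 + 14.6 + 120 + 23.9 + 25 = 372.0 m².
Σ(Sᵢαᵢ) = 68.5×0.21 + 120×0.10 + 14.6×0.26 + 120×0.83 + 23.9×0.28 + 25×0.30 = 143.973.
ᾱ = 143.973 / 372.0 = 0.3870.
Eyring denominator: −S ln(1−ᾱ) = 182.053.
V = 12 × 10 × 3 = 360 m³.
T = 0.161·V/[−S·ln(1−ᾱ)] = 0.161·360/182.053 = 0.32 s.

0.32 s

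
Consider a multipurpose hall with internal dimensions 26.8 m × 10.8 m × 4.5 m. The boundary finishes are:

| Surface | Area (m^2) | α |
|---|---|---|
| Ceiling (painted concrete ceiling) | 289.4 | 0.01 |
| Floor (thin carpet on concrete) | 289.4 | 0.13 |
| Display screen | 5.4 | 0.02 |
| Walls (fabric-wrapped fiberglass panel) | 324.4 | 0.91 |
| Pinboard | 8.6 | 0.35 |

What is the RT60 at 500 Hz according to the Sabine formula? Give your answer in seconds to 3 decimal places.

Summing Sᵢαᵢ: 2.894 + 37.622 + 0.108 + 295.204 + 3.010 → A = 338.838 sabins.
V = 26.8·10.8·4.5 = 1302.48 m³.
T = 0.161 V/A = 0.161·1302.48/338.838 = 0.619 s.

0.619 sec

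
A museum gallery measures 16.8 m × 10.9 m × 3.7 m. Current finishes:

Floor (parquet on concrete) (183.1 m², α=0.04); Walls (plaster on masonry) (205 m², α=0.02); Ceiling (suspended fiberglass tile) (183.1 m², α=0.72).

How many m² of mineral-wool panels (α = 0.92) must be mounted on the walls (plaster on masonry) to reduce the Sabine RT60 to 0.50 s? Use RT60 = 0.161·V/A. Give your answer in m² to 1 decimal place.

Equivalent absorption area: A₁ = 183.1·0.04 + 205·0.02 + 183.1·0.72 = 143.256 m².
Required A₂ = 0.161·677.544/0.50 = 218.169 sabins.
Absorption to add: 218.169 − 143.256 = 74.913 sabins.
Each m² of panel replacing the walls (plaster on masonry) adds (0.92 − 0.02) = 0.90 sabins.
Area = ΔA/Δα = 74.913/0.90 = 83.2 m².

83.2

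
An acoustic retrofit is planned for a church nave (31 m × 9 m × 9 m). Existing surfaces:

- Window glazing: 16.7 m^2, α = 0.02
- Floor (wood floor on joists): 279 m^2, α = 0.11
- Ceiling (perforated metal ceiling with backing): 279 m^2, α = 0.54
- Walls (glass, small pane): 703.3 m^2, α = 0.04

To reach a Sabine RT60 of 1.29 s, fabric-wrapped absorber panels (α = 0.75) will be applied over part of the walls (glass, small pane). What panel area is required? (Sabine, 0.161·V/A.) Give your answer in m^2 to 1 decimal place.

145.9

Total absorption A₁ = 16.7*0.02 + 279*0.11 + 279*0.54 + 703.3*0.04
  = 0.334 + 30.690 + 150.660 + 28.132 = 209.816 m^2 sabins.
Required A₂ = 0.161·2511/1.29 = 313.388 sabins.
ΔA needed = 313.388 − 209.816 = 103.572 sabins.
Each m^2 of panel replacing the walls (glass, small pane) adds (0.75 − 0.04) = 0.71 sabins.
Area = ΔA/Δα = 103.572/0.71 = 145.9 m^2.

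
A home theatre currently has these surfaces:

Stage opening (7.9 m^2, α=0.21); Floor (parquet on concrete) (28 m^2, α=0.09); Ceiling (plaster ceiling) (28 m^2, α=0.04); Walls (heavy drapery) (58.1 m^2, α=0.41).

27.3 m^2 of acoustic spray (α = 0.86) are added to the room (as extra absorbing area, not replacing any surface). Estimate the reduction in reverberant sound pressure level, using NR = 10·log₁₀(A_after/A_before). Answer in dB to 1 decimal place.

2.6 dB

Total absorption A_before = 7.9·0.21 + 28·0.09 + 28·0.04 + 58.1·0.41
  = 1.659 + 2.520 + 1.120 + 23.821 = 29.120 m^2 sabins.
Added absorption = 27.3 × 0.86 = 23.478 sabins.
New total A_after = 52.598 sabins.
NR = 10·log₁₀(52.598/29.120) = 2.6 dB.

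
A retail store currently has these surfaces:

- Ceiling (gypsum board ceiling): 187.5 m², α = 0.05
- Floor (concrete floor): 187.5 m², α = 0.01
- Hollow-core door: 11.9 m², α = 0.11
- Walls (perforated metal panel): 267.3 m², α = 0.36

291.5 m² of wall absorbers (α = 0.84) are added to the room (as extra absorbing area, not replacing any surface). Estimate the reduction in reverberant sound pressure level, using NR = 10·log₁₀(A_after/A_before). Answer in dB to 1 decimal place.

A_before = Σ Sᵢαᵢ = 187.5*0.05 + 187.5*0.01 + 11.9*0.11 + 267.3*0.36 = 108.787 sabins.
Added absorption = 291.5 × 0.84 = 244.860 sabins.
New total A_after = 353.647 sabins.
Reduction = 10 log₁₀(A_after/A_before) = 10 log₁₀(3.2508) = 5.1 dB.

5.1 dB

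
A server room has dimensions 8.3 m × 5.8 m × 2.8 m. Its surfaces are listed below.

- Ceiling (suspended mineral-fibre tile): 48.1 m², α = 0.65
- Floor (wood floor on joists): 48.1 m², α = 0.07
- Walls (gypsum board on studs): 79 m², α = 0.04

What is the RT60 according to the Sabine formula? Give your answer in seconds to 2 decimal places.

0.57 seconds

Summing Sᵢαᵢ: 31.265 + 3.367 + 3.160 → A = 37.792 sabins.
V = 8.3·5.8·2.8 = 134.792 m³.
RT60 = 0.161 · V / A = 0.161 × 134.792 / 37.792 = 0.57 s.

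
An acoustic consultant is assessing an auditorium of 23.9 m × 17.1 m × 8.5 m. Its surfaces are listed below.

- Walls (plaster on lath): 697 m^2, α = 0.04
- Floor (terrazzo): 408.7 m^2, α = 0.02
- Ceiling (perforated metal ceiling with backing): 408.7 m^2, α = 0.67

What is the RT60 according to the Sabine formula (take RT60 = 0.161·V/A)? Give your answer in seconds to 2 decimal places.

Total absorption A = 697*0.04 + 408.7*0.02 + 408.7*0.67
  = 27.880 + 8.174 + 273.829 = 309.883 m^2 sabins.
V = 23.9·17.1·8.5 = 3473.865 m³.
RT60 = 0.161 · V / A = 0.161 × 3473.865 / 309.883 = 1.80 s.

1.80 seconds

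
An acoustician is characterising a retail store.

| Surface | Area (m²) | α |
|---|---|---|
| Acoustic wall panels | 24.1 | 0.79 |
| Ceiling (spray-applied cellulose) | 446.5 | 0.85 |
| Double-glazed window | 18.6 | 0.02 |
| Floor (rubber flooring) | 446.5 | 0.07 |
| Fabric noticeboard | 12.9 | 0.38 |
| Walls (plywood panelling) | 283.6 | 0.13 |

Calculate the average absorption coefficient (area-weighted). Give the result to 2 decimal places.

0.38

Total surface area S = 1232.2 m².
Weighted sum Σ Sα = 471.961.
ᾱ = A/S = 0.38.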